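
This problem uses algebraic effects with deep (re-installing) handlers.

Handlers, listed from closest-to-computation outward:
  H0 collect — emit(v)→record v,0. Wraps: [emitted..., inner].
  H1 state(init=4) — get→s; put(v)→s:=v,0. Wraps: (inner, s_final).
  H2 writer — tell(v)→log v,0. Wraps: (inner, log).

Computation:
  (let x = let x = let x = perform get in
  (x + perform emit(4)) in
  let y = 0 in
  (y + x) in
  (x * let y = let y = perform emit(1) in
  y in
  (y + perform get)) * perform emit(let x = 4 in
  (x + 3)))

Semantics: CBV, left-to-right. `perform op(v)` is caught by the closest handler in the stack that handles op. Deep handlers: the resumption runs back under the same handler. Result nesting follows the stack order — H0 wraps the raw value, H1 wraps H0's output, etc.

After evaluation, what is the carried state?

Answer: 4

Working:
get @ H1 ⇒ 4
emit(4) @ H0 ⇒ out+=4
emit(1) @ H0 ⇒ out+=1
get @ H1 ⇒ 4
emit(7) @ H0 ⇒ out+=7
H0 returns [4, 1, 7, 0]
H1 returns ([4, 1, 7, 0], 4)
H2 returns (([4, 1, 7, 0], 4), ())
= (([4, 1, 7, 0], 4), ())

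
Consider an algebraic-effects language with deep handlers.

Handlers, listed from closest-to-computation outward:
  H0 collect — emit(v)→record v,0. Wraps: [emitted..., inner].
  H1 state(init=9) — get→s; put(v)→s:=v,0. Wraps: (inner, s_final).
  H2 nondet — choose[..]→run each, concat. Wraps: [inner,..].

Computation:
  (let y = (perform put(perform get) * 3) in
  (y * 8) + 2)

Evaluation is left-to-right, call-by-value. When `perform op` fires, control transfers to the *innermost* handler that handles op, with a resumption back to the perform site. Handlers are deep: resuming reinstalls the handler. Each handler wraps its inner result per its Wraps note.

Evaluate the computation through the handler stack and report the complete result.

Step-by-step:
get @ H1 ⇒ 9
put(9) @ H1 ⇒ s:=9
H0 returns [2]
H1 returns ([2], 9)
H2 returns [([2], 9)]
= [([2], 9)]

Answer: [([2], 9)]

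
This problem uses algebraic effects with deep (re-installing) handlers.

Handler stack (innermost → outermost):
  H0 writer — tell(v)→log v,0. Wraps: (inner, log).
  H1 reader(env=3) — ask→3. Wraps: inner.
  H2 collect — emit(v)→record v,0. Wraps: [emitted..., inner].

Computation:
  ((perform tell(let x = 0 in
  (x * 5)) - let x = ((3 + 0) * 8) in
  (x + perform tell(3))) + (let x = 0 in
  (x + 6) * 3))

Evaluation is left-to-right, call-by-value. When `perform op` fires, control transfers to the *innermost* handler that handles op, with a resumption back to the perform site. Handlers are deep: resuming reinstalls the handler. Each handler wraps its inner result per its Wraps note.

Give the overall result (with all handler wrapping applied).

Answer: [(-6, (0, 3))]

Evaluation trace:
tell(0) @ H0 ⇒ log+=0
tell(3) @ H0 ⇒ log+=3
H0 returns (-6, (0, 3))
H1 returns (-6, (0, 3))
H2 returns [(-6, (0, 3))]
= [(-6, (0, 3))]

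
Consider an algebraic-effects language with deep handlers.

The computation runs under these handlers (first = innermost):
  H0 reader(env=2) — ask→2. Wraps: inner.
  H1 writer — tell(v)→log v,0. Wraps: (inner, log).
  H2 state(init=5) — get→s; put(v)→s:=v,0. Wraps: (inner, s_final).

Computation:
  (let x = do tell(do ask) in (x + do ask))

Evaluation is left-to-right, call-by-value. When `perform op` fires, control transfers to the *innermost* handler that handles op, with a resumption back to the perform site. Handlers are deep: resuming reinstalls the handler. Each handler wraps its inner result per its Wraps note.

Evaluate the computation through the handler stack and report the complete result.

Answer: ((2, (2)), 5)

Step-by-step:
ask @ H0 ⇒ 2
tell(2) @ H1 ⇒ log+=2
ask @ H0 ⇒ 2
H0 returns 2
H1 returns (2, (2))
H2 returns ((2, (2)), 5)
= ((2, (2)), 5)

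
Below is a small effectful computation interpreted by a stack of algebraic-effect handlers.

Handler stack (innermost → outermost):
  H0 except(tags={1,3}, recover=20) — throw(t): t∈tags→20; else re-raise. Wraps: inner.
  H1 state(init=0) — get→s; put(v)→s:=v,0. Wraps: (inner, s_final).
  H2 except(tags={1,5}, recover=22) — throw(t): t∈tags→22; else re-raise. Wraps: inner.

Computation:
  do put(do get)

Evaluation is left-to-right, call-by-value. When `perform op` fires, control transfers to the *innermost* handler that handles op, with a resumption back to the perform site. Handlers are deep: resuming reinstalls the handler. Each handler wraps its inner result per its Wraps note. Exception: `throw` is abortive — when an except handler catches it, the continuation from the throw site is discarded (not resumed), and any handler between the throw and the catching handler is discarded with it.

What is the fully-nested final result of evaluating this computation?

Answer: (0, 0)

Step-by-step:
get @ H1 ⇒ 0
put(0) @ H1 ⇒ s:=0
H0 returns 0
H1 returns (0, 0)
H2 returns (0, 0)
= (0, 0)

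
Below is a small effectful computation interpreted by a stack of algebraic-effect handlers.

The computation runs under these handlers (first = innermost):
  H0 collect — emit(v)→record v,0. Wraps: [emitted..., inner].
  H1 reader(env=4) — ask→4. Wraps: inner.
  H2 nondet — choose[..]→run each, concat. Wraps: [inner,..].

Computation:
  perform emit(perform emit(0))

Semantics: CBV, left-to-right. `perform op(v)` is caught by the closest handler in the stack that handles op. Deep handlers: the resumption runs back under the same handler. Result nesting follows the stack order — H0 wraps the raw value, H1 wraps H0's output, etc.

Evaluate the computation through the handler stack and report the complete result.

Answer: [[0, 0, 0]]

Evaluation trace:
emit(0) @ H0 ⇒ out+=0
emit(0) @ H0 ⇒ out+=0
H0 returns [0, 0, 0]
H1 returns [0, 0, 0]
H2 returns [[0, 0, 0]]
= [[0, 0, 0]]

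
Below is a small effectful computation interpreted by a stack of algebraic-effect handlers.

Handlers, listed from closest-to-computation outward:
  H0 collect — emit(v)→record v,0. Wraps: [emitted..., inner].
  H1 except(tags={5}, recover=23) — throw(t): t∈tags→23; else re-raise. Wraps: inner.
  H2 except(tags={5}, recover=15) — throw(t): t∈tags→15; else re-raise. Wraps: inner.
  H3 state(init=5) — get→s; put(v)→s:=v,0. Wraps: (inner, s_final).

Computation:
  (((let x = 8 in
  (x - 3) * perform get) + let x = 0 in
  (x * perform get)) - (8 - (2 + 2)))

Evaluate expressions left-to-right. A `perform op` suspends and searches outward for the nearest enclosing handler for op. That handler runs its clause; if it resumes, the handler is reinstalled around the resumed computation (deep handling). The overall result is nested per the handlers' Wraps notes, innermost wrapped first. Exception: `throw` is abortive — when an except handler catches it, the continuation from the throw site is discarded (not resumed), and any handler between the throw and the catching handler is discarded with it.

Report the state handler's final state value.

Answer: 5

Step-by-step:
get @ H3 ⇒ 5
get @ H3 ⇒ 5
H0 returns [21]
H1 returns [21]
H2 returns [21]
H3 returns ([21], 5)
= ([21], 5)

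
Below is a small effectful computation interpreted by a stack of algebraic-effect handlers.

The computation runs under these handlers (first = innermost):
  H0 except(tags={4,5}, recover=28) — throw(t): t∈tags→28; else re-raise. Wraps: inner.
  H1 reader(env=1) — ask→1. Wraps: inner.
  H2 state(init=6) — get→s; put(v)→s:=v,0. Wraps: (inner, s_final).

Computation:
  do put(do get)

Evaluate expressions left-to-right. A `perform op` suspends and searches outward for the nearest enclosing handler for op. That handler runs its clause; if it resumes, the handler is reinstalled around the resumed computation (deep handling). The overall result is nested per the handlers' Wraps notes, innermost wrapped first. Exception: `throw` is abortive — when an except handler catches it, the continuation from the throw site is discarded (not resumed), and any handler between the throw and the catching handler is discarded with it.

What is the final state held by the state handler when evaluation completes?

Step-by-step:
get @ H2 ⇒ 6
put(6) @ H2 ⇒ s:=6
H0 returns 0
H1 returns 0
H2 returns (0, 6)
= (0, 6)

Answer: 6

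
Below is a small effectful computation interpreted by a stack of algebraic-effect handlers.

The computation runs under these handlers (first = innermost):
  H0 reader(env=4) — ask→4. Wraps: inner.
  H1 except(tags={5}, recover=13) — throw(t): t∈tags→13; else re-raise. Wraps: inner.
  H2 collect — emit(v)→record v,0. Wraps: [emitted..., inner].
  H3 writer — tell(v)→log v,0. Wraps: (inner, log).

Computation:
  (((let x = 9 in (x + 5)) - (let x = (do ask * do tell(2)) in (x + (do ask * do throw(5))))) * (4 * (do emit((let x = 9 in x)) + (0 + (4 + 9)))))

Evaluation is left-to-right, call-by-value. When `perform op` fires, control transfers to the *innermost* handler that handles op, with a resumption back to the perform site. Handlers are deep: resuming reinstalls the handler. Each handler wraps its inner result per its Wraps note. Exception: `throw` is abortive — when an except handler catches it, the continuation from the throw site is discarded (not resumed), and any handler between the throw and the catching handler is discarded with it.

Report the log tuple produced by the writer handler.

Working:
ask @ H0 ⇒ 4
tell(2) @ H3 ⇒ log+=2
ask @ H0 ⇒ 4
throw(5) @ H1 caught ⇒ 13
H2 returns [13]
H3 returns ([13], (2))
= ([13], (2))

Answer: (2)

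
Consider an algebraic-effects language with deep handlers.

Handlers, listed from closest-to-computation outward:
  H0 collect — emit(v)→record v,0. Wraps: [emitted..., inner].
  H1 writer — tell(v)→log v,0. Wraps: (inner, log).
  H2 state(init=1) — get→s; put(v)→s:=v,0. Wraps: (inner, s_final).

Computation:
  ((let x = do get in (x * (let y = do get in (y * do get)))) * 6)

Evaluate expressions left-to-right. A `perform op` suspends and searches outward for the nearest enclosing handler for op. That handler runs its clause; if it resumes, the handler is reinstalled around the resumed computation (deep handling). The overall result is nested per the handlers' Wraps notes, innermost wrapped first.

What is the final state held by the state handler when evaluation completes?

Evaluation trace:
get @ H2 ⇒ 1
get @ H2 ⇒ 1
get @ H2 ⇒ 1
H0 returns [6]
H1 returns ([6], ())
H2 returns (([6], ()), 1)
= (([6], ()), 1)

Answer: 1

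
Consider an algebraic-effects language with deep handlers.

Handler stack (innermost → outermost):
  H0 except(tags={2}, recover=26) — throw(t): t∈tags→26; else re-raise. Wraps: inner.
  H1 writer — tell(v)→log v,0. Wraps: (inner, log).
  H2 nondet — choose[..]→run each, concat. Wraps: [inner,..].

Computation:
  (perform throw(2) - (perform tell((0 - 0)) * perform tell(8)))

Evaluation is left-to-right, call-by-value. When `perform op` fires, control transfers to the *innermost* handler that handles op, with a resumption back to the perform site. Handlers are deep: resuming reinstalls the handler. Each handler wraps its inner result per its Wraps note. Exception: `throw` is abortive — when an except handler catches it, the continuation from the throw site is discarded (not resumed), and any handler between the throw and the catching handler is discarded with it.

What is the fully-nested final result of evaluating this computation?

Answer: [(26, ())]

Working:
throw(2) @ H0 caught ⇒ 26
H1 returns (26, ())
H2 returns [(26, ())]
= [(26, ())]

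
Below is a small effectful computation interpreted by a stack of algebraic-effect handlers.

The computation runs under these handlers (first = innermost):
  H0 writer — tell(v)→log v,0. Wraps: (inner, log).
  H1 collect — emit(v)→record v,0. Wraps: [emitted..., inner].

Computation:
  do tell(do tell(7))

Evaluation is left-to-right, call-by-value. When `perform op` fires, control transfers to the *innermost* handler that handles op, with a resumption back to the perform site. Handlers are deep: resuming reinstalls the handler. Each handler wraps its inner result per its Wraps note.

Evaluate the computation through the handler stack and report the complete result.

Answer: [(0, (7, 0))]

Step-by-step:
tell(7) @ H0 ⇒ log+=7
tell(0) @ H0 ⇒ log+=0
H0 returns (0, (7, 0))
H1 returns [(0, (7, 0))]
= [(0, (7, 0))]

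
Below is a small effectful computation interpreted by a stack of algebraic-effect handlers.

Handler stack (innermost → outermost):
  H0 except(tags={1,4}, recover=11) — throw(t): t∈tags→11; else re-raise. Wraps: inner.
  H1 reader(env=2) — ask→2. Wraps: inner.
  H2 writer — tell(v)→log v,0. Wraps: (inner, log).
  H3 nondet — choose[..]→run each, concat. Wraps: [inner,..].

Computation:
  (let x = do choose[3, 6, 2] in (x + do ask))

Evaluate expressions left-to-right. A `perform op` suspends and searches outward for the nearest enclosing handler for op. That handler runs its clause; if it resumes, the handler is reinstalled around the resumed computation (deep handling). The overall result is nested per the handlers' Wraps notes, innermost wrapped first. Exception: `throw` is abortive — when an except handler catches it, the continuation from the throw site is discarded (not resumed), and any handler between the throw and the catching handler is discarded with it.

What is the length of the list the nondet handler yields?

Working:
choose[3, 6, 2] @ H3
  branch[0] choose=3:
    ask @ H1 ⇒ 2
    H0 returns 5
    H1 returns 5
    H2 returns (5, ())
    H3 returns [(5, ())]
  branch[1] choose=6:
    ask @ H1 ⇒ 2
    H0 returns 8
    H1 returns 8
    H2 returns (8, ())
    H3 returns [(8, ())]
  branch[2] choose=2:
    ask @ H1 ⇒ 2
    H0 returns 4
    H1 returns 4
    H2 returns (4, ())
    H3 returns [(4, ())]
= [(5, ()), (8, ()), (4, ())]

Answer: 3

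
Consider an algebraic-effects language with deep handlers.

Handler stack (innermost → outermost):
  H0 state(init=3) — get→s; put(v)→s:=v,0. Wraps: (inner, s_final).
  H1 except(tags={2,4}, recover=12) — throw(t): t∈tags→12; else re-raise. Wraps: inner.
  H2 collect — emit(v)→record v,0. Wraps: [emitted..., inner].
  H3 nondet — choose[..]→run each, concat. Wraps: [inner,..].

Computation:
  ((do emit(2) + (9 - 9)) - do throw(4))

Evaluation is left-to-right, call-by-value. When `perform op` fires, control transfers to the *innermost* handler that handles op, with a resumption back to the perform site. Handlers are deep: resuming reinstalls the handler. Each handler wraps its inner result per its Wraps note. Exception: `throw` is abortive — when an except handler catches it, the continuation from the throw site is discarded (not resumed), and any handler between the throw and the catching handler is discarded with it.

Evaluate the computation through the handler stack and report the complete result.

Step-by-step:
emit(2) @ H2 ⇒ out+=2
throw(4) @ H1 caught ⇒ 12
H2 returns [2, 12]
H3 returns [[2, 12]]
= [[2, 12]]

Answer: [[2, 12]]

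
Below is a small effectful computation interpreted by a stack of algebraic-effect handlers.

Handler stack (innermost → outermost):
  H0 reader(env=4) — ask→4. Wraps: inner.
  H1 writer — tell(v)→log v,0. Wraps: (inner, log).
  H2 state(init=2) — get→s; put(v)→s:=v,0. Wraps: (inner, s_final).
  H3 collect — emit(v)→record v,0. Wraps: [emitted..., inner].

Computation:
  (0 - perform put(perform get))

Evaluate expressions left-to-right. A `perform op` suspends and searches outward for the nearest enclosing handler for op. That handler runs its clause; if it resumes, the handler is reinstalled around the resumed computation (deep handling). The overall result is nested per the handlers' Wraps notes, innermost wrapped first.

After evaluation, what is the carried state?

Step-by-step:
get @ H2 ⇒ 2
put(2) @ H2 ⇒ s:=2
H0 returns 0
H1 returns (0, ())
H2 returns ((0, ()), 2)
H3 returns [((0, ()), 2)]
= [((0, ()), 2)]

Answer: 2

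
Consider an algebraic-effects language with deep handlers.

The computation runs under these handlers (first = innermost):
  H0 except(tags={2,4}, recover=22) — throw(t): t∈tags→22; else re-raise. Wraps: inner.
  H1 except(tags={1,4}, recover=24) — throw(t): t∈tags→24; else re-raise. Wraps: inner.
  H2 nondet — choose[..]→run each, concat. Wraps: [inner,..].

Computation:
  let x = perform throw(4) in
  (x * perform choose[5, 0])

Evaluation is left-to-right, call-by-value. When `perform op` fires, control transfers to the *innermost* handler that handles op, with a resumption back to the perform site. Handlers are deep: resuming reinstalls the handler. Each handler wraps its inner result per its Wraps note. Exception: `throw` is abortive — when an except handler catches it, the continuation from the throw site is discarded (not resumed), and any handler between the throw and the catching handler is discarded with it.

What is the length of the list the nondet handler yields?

Answer: 1

Working:
throw(4) @ H0 caught ⇒ 22
H1 returns 22
H2 returns [22]
= [22]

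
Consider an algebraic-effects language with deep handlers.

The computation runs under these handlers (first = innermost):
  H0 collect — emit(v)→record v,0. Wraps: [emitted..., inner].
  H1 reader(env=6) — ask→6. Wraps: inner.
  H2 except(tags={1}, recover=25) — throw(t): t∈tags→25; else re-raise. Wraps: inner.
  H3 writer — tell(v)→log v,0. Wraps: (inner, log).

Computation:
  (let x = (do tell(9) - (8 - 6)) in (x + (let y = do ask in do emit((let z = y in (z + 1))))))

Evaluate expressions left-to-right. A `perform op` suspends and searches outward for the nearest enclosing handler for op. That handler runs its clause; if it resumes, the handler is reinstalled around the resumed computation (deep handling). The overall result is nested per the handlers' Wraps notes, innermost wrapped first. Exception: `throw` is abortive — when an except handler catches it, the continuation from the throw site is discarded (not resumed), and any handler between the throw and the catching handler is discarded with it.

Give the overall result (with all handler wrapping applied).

Answer: ([7, -2], (9))

Working:
tell(9) @ H3 ⇒ log+=9
ask @ H1 ⇒ 6
emit(7) @ H0 ⇒ out+=7
H0 returns [7, -2]
H1 returns [7, -2]
H2 returns [7, -2]
H3 returns ([7, -2], (9))
= ([7, -2], (9))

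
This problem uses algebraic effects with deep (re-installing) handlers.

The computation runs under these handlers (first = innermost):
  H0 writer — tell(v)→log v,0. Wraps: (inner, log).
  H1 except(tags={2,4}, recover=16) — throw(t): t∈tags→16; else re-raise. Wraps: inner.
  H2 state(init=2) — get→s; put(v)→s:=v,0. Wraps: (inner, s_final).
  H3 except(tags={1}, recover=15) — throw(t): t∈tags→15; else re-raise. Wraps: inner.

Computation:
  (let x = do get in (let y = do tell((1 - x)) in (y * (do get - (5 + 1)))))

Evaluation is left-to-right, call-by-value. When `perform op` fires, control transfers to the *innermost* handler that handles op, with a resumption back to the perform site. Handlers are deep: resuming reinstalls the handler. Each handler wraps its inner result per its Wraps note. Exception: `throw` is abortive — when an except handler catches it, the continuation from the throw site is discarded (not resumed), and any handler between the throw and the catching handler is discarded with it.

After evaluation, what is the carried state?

Working:
get @ H2 ⇒ 2
tell(-1) @ H0 ⇒ log+=-1
get @ H2 ⇒ 2
H0 returns (0, (-1))
H1 returns (0, (-1))
H2 returns ((0, (-1)), 2)
H3 returns ((0, (-1)), 2)
= ((0, (-1)), 2)

Answer: 2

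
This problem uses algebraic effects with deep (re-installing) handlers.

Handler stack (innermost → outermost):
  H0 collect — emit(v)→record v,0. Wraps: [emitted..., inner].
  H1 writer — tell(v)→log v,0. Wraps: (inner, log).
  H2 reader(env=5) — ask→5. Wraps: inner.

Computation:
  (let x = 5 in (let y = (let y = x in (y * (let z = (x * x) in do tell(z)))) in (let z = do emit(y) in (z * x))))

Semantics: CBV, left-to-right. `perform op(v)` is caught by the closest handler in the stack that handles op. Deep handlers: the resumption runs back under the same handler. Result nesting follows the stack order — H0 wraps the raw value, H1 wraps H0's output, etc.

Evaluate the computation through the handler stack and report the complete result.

Answer: ([0, 0], (25))

Evaluation trace:
tell(25) @ H1 ⇒ log+=25
emit(0) @ H0 ⇒ out+=0
H0 returns [0, 0]
H1 returns ([0, 0], (25))
H2 returns ([0, 0], (25))
= ([0, 0], (25))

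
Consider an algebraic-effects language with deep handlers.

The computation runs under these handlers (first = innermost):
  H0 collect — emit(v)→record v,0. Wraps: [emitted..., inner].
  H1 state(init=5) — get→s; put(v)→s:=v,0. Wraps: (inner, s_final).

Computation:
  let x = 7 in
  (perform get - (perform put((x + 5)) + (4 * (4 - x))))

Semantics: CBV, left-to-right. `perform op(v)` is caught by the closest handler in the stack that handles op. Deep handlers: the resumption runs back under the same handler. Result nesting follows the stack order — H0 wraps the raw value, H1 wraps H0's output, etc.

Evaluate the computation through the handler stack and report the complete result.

Answer: ([17], 12)

Evaluation trace:
get @ H1 ⇒ 5
put(12) @ H1 ⇒ s:=12
H0 returns [17]
H1 returns ([17], 12)
= ([17], 12)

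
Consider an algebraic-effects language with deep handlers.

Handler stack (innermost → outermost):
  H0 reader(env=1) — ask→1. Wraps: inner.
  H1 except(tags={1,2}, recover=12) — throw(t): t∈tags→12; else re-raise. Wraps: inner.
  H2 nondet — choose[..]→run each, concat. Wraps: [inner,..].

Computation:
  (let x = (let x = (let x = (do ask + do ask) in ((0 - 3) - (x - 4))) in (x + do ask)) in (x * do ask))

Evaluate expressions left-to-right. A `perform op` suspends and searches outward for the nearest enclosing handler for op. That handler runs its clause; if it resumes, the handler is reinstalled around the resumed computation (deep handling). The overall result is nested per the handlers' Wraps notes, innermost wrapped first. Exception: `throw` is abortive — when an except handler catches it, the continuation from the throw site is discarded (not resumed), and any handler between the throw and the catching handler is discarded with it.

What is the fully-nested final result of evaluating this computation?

Answer: [0]

Step-by-step:
ask @ H0 ⇒ 1
ask @ H0 ⇒ 1
ask @ H0 ⇒ 1
ask @ H0 ⇒ 1
H0 returns 0
H1 returns 0
H2 returns [0]
= [0]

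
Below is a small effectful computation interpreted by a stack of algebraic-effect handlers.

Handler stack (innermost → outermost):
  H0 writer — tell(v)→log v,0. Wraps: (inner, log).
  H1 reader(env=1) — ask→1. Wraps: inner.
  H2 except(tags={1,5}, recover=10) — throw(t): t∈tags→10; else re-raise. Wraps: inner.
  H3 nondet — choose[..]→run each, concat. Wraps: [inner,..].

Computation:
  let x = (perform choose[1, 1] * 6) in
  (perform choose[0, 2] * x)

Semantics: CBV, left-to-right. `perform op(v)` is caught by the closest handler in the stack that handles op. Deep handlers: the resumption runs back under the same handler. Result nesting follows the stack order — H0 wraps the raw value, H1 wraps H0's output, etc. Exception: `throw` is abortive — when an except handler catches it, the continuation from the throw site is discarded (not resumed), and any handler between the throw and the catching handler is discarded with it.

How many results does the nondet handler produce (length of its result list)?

Evaluation trace:
choose[1, 1] @ H3
  branch[0] choose=1:
    choose[0, 2] @ H3
      branch[0] choose=0:
        H0 returns (0, ())
        H1 returns (0, ())
        H2 returns (0, ())
        H3 returns [(0, ())]
      branch[1] choose=2:
        H0 returns (12, ())
        H1 returns (12, ())
        H2 returns (12, ())
        H3 returns [(12, ())]
  branch[1] choose=1:
    choose[0, 2] @ H3
      branch[0] choose=0:
        H0 returns (0, ())
        H1 returns (0, ())
        H2 returns (0, ())
        H3 returns [(0, ())]
      branch[1] choose=2:
        H0 returns (12, ())
        H1 returns (12, ())
        H2 returns (12, ())
        H3 returns [(12, ())]
= [(0, ()), (12, ()), (0, ()), (12, ())]

Answer: 4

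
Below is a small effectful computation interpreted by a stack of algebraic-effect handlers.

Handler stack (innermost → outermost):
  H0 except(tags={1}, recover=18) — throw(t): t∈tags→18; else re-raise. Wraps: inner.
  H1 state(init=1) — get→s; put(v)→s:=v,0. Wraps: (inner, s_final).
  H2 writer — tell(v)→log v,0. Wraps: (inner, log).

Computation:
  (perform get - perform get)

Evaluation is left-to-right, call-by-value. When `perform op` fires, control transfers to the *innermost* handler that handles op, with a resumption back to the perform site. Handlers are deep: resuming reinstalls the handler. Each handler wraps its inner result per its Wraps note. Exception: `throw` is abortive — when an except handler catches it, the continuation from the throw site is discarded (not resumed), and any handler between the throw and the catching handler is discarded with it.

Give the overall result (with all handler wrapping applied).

Answer: ((0, 1), ())

Step-by-step:
get @ H1 ⇒ 1
get @ H1 ⇒ 1
H0 returns 0
H1 returns (0, 1)
H2 returns ((0, 1), ())
= ((0, 1), ())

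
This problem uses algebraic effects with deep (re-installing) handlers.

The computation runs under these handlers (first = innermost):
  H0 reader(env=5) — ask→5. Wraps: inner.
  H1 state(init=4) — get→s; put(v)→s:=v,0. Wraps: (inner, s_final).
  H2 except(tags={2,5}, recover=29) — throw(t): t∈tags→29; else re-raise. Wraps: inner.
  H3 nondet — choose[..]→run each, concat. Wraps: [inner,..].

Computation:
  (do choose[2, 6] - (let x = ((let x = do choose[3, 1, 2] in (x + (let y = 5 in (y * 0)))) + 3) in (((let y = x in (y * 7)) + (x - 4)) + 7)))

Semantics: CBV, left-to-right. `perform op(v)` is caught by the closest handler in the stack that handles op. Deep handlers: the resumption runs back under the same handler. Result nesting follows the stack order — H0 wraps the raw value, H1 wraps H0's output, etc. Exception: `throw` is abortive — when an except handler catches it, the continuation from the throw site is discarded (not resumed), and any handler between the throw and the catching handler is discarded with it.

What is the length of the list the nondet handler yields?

Answer: 6

Working:
choose[2, 6] @ H3
  branch[0] choose=2:
    choose[3, 1, 2] @ H3
      branch[0] choose=3:
        H0 returns -49
        H1 returns (-49, 4)
        H2 returns (-49, 4)
        H3 returns [(-49, 4)]
      branch[1] choose=1:
        H0 returns -33
        H1 returns (-33, 4)
        H2 returns (-33, 4)
        H3 returns [(-33, 4)]
      branch[2] choose=2:
        H0 returns -41
        H1 returns (-41, 4)
        H2 returns (-41, 4)
        H3 returns [(-41, 4)]
  branch[1] choose=6:
    choose[3, 1, 2] @ H3
      branch[0] choose=3:
        H0 returns -45
        H1 returns (-45, 4)
        H2 returns (-45, 4)
        H3 returns [(-45, 4)]
      branch[1] choose=1:
        H0 returns -29
        H1 returns (-29, 4)
        H2 returns (-29, 4)
        H3 returns [(-29, 4)]
      branch[2] choose=2:
        H0 returns -37
        H1 returns (-37, 4)
        H2 returns (-37, 4)
        H3 returns [(-37, 4)]
= [(-49, 4), (-33, 4), (-41, 4), (-45, 4), (-29, 4), (-37, 4)]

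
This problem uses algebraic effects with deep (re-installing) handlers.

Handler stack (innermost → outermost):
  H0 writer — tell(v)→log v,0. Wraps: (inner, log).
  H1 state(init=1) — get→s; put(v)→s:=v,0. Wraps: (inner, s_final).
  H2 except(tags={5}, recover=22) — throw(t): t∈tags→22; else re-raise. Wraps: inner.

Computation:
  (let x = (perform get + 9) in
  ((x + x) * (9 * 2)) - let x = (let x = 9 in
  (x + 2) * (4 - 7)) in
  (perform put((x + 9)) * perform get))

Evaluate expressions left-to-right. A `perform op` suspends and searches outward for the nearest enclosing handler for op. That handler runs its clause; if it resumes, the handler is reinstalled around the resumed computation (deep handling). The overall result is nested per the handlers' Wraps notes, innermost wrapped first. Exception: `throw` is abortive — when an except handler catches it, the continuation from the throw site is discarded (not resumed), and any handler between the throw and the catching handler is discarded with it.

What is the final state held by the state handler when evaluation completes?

Answer: -24

Step-by-step:
get @ H1 ⇒ 1
put(-24) @ H1 ⇒ s:=-24
get @ H1 ⇒ -24
H0 returns (360, ())
H1 returns ((360, ()), -24)
H2 returns ((360, ()), -24)
= ((360, ()), -24)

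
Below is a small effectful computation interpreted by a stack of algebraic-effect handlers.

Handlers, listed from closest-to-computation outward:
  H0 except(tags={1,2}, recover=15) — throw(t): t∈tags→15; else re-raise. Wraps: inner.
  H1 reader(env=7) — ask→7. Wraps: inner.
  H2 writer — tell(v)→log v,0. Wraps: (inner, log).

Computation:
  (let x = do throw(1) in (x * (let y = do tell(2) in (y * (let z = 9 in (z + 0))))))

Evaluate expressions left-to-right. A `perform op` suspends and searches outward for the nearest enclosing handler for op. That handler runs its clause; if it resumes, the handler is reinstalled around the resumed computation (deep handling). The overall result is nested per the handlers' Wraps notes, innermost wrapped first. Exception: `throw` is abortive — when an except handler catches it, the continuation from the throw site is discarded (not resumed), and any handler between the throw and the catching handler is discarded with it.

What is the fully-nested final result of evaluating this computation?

Answer: (15, ())

Working:
throw(1) @ H0 caught ⇒ 15
H1 returns 15
H2 returns (15, ())
= (15, ())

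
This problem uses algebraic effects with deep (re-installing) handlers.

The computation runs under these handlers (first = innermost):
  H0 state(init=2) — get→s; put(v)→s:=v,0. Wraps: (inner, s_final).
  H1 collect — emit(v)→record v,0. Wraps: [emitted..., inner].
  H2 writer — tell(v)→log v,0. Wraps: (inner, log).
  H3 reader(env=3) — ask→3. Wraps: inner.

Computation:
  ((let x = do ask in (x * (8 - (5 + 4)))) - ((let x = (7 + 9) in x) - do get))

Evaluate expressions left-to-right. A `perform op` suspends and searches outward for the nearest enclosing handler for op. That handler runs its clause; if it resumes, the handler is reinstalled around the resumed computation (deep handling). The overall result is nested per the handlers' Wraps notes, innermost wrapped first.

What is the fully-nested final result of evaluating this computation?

Evaluation trace:
ask @ H3 ⇒ 3
get @ H0 ⇒ 2
H0 returns (-17, 2)
H1 returns [(-17, 2)]
H2 returns ([(-17, 2)], ())
H3 returns ([(-17, 2)], ())
= ([(-17, 2)], ())

Answer: ([(-17, 2)], ())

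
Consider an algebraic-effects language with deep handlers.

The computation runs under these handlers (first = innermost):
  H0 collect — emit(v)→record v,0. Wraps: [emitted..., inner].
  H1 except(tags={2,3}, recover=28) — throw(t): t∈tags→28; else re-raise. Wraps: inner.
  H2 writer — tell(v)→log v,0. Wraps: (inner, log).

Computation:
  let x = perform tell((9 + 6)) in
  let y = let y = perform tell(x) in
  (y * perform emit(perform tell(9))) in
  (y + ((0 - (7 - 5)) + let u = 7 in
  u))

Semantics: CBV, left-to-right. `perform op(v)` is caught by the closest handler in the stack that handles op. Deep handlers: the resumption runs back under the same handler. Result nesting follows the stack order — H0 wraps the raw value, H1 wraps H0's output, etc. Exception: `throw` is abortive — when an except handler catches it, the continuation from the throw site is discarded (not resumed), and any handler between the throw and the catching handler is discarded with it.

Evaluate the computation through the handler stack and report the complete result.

Answer: ([0, 5], (15, 0, 9))

Evaluation trace:
tell(15) @ H2 ⇒ log+=15
tell(0) @ H2 ⇒ log+=0
tell(9) @ H2 ⇒ log+=9
emit(0) @ H0 ⇒ out+=0
H0 returns [0, 5]
H1 returns [0, 5]
H2 returns ([0, 5], (15, 0, 9))
= ([0, 5], (15, 0, 9))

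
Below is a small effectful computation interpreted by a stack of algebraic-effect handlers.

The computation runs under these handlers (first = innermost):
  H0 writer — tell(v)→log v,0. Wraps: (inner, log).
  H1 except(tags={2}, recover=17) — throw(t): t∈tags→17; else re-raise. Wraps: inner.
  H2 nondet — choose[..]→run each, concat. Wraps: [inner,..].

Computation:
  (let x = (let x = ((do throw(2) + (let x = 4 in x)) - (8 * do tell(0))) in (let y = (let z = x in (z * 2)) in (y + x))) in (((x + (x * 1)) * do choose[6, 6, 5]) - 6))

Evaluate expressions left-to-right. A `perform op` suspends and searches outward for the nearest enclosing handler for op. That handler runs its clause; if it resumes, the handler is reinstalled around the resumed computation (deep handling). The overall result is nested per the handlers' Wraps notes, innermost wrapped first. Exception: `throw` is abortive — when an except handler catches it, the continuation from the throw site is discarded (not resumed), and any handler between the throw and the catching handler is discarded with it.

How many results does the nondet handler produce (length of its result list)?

Answer: 1

Working:
throw(2) @ H1 caught ⇒ 17
H2 returns [17]
= [17]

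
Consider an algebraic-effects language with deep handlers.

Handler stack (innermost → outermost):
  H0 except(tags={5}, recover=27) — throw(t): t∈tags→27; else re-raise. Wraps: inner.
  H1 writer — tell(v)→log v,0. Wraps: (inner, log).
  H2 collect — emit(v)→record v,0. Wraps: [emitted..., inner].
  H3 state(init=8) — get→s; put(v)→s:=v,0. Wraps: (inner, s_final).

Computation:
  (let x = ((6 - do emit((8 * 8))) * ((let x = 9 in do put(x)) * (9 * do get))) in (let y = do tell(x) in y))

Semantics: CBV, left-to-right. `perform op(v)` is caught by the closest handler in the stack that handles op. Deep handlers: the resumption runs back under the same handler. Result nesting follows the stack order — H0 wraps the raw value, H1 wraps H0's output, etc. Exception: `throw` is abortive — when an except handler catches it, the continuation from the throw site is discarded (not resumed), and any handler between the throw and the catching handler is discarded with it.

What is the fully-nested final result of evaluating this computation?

Working:
emit(64) @ H2 ⇒ out+=64
put(9) @ H3 ⇒ s:=9
get @ H3 ⇒ 9
tell(0) @ H1 ⇒ log+=0
H0 returns 0
H1 returns (0, (0))
H2 returns [64, (0, (0))]
H3 returns ([64, (0, (0))], 9)
= ([64, (0, (0))], 9)

Answer: ([64, (0, (0))], 9)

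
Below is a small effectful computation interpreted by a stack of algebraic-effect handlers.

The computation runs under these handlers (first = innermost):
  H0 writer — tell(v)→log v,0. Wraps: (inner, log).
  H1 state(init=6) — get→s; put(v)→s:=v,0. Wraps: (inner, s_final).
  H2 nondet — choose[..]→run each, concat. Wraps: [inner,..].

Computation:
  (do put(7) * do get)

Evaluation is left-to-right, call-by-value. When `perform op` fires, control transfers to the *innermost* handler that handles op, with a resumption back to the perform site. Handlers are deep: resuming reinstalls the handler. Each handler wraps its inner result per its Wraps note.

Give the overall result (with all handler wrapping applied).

Evaluation trace:
put(7) @ H1 ⇒ s:=7
get @ H1 ⇒ 7
H0 returns (0, ())
H1 returns ((0, ()), 7)
H2 returns [((0, ()), 7)]
= [((0, ()), 7)]

Answer: [((0, ()), 7)]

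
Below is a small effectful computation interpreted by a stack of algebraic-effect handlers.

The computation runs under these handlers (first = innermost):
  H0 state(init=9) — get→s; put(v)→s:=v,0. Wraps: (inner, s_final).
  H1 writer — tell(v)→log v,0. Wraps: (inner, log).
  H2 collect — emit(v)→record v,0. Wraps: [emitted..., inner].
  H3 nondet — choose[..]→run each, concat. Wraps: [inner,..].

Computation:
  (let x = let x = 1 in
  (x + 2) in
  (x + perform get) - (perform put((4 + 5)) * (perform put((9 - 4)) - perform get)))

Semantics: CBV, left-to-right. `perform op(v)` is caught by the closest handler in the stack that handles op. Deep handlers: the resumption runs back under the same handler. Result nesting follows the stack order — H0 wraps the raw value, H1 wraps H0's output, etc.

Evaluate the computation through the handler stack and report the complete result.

Answer: [[((12, 5), ())]]

Evaluation trace:
get @ H0 ⇒ 9
put(9) @ H0 ⇒ s:=9
put(5) @ H0 ⇒ s:=5
get @ H0 ⇒ 5
H0 returns (12, 5)
H1 returns ((12, 5), ())
H2 returns [((12, 5), ())]
H3 returns [[((12, 5), ())]]
= [[((12, 5), ())]]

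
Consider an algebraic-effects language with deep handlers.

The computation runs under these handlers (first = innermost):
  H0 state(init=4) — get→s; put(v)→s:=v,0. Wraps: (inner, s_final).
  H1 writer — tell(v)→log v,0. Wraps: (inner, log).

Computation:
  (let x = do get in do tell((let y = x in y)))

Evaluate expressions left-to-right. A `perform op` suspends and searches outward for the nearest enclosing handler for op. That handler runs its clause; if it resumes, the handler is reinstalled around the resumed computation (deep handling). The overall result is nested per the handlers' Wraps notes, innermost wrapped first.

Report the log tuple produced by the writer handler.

Working:
get @ H0 ⇒ 4
tell(4) @ H1 ⇒ log+=4
H0 returns (0, 4)
H1 returns ((0, 4), (4))
= ((0, 4), (4))

Answer: (4)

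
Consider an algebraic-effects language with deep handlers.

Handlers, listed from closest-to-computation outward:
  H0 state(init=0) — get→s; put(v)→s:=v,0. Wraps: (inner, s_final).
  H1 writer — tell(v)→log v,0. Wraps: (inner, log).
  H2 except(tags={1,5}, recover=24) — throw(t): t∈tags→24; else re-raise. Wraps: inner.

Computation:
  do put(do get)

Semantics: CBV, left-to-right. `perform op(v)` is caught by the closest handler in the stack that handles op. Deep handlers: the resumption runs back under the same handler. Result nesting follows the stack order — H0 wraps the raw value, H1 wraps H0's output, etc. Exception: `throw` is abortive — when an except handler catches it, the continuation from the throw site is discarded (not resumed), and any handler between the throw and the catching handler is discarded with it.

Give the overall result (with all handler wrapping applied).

Step-by-step:
get @ H0 ⇒ 0
put(0) @ H0 ⇒ s:=0
H0 returns (0, 0)
H1 returns ((0, 0), ())
H2 returns ((0, 0), ())
= ((0, 0), ())

Answer: ((0, 0), ())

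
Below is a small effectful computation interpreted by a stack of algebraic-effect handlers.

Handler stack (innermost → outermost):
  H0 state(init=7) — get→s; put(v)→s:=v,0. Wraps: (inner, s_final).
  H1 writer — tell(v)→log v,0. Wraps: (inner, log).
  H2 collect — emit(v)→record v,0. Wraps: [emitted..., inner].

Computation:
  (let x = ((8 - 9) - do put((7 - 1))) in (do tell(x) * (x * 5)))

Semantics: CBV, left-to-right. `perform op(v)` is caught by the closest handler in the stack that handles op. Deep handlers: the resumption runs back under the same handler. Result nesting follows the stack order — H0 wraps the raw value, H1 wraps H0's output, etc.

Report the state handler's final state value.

Answer: 6

Working:
put(6) @ H0 ⇒ s:=6
tell(-1) @ H1 ⇒ log+=-1
H0 returns (0, 6)
H1 returns ((0, 6), (-1))
H2 returns [((0, 6), (-1))]
= [((0, 6), (-1))]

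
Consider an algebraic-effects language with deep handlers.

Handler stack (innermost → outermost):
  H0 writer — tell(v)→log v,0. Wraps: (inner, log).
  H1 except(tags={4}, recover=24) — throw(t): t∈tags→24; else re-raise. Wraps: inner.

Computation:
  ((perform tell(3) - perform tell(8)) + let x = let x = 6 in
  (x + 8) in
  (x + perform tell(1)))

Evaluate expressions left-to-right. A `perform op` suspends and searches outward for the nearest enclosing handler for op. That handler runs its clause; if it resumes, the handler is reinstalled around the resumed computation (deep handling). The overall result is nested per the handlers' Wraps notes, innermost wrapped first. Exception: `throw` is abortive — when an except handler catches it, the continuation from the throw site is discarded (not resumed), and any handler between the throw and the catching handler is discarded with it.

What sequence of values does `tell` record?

Answer: (3, 8, 1)

Working:
tell(3) @ H0 ⇒ log+=3
tell(8) @ H0 ⇒ log+=8
tell(1) @ H0 ⇒ log+=1
H0 returns (14, (3, 8, 1))
H1 returns (14, (3, 8, 1))
= (14, (3, 8, 1))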